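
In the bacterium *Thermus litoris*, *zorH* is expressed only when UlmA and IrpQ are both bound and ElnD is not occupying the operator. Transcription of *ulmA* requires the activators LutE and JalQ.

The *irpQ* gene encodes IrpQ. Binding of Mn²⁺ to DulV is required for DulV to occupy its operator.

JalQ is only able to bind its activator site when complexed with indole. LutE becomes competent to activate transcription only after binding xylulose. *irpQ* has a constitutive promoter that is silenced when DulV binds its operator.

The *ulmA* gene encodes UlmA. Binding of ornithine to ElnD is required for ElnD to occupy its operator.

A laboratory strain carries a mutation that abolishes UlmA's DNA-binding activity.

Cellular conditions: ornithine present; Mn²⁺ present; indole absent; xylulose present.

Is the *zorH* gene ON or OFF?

OFF

UlmA is non-functional in this strain, so it has no effect.
Ornithine is present, so ElnD is active.
Mn²⁺ is present, so DulV is active.
With repressor DulV bound, *irpQ* is not transcribed.
So IrpQ is not produced.
With repressor ElnD bound, *zorH* is not transcribed.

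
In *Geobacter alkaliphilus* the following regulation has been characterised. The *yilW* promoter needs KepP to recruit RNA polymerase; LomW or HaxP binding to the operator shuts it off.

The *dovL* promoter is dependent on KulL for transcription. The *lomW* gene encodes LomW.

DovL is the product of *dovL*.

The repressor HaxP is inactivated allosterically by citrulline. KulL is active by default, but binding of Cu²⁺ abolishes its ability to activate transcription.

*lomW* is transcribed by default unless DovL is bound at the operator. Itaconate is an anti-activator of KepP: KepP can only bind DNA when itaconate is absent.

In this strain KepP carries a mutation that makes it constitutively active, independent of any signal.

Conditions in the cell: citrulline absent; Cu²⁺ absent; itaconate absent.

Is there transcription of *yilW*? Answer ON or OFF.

KepP is constitutively active in this strain.
Cu²⁺ is absent, so KulL is active.
No repressor is bound and KulL is active, so *dovL* is transcribed.
So DovL is produced and active.
With repressor DovL bound, *lomW* is not transcribed.
So LomW is not produced.
Citrulline is absent, so HaxP is active.
With repressor HaxP bound, *yilW* is not transcribed.

OFF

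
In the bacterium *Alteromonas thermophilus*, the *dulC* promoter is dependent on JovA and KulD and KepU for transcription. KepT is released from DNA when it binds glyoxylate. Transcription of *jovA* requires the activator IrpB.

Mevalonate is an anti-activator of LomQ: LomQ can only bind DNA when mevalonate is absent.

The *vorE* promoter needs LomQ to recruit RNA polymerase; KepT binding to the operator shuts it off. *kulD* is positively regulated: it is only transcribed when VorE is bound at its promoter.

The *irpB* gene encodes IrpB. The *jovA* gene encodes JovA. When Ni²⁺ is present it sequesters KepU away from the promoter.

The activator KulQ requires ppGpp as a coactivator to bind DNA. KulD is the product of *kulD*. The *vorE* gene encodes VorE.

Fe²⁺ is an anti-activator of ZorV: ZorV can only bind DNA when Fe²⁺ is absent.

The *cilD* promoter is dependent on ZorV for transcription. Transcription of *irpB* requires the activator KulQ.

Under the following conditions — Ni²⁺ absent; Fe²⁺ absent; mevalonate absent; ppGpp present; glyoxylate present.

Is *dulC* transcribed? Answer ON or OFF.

ON

ppGpp is present, so KulQ is active.
No repressor is bound and KulQ is active, so *irpB* is transcribed.
So IrpB is produced and active.
No repressor is bound and IrpB is active, so *jovA* is transcribed.
So JovA is produced and active.
Glyoxylate is present, so KepT is inactive.
Mevalonate is absent, so LomQ is active.
No repressor is bound and LomQ is active, so *vorE* is transcribed.
So VorE is produced and active.
No repressor is bound and VorE is active, so *kulD* is transcribed.
So KulD is produced and active.
Ni²⁺ is absent, so KepU is active.
No repressor is bound and JovA and KulD and KepU are active, so *dulC* is transcribed.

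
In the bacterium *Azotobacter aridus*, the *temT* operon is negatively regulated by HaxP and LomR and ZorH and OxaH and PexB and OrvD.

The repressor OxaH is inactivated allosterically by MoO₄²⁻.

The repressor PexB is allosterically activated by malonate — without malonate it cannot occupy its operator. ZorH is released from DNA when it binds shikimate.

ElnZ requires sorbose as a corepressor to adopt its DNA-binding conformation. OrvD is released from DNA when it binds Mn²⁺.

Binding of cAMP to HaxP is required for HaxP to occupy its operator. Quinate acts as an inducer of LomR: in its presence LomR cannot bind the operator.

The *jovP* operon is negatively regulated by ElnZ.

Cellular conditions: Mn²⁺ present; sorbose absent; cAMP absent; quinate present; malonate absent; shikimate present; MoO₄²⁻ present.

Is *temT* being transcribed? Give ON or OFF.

cAMP is absent, so HaxP is inactive.
Quinate is present, so LomR is inactive.
Shikimate is present, so ZorH is inactive.
MoO₄²⁻ is present, so OxaH is inactive.
Malonate is absent, so PexB is inactive.
Mn²⁺ is present, so OrvD is inactive.
With no repressor bound, *temT* is transcribed.

ON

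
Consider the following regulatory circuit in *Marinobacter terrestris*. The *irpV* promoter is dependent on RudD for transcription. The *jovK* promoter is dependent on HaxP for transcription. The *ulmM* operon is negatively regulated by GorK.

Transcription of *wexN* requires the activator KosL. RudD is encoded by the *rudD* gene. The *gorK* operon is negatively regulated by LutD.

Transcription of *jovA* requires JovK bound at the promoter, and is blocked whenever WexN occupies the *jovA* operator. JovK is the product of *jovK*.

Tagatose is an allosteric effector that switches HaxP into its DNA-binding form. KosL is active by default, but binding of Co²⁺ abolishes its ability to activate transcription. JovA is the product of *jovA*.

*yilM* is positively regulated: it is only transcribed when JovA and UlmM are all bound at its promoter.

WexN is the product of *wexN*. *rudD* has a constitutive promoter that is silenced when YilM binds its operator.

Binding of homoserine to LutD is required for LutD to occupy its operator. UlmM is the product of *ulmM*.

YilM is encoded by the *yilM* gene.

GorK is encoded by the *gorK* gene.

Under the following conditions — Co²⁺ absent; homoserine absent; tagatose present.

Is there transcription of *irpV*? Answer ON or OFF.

Co²⁺ is absent, so KosL is active.
No repressor is bound and KosL is active, so *wexN* is transcribed.
So WexN is produced and active.
Tagatose is present, so HaxP is active.
No repressor is bound and HaxP is active, so *jovK* is transcribed.
So JovK is produced and active.
With repressor WexN bound, *jovA* is not transcribed.
So JovA is not produced.
Homoserine is absent, so LutD is inactive.
With no repressor bound, *gorK* is transcribed.
So GorK is produced and active.
With repressor GorK bound, *ulmM* is not transcribed.
So UlmM is not produced.
Required activator JovA is absent, so *yilM* is not transcribed.
So YilM is not produced.
With no repressor bound, *rudD* is transcribed.
So RudD is produced and active.
No repressor is bound and RudD is active, so *irpV* is transcribed.

ON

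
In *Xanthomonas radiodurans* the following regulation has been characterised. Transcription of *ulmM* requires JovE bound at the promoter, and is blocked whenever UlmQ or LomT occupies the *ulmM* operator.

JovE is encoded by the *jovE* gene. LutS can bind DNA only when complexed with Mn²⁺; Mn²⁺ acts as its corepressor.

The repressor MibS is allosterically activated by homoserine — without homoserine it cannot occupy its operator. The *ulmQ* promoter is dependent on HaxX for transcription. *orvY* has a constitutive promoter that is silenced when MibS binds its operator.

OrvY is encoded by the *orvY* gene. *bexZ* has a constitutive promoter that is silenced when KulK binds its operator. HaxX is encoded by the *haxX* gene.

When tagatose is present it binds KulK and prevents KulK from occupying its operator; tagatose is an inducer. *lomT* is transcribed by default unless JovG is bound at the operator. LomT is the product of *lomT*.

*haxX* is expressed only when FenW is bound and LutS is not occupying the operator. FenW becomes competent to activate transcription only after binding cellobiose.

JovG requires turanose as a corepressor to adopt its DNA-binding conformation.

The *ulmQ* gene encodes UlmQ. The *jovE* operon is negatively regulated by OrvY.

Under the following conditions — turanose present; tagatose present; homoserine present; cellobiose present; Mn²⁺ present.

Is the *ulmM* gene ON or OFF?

Mn²⁺ is present, so LutS is active.
Cellobiose is present, so FenW is active.
With repressor LutS bound, *haxX* is not transcribed.
So HaxX is not produced.
Required activator HaxX is absent, so *ulmQ* is not transcribed.
So UlmQ is not produced.
Turanose is present, so JovG is active.
With repressor JovG bound, *lomT* is not transcribed.
So LomT is not produced.
Homoserine is present, so MibS is active.
With repressor MibS bound, *orvY* is not transcribed.
So OrvY is not produced.
With no repressor bound, *jovE* is transcribed.
So JovE is produced and active.
No repressor is bound and JovE is active, so *ulmM* is transcribed.

ON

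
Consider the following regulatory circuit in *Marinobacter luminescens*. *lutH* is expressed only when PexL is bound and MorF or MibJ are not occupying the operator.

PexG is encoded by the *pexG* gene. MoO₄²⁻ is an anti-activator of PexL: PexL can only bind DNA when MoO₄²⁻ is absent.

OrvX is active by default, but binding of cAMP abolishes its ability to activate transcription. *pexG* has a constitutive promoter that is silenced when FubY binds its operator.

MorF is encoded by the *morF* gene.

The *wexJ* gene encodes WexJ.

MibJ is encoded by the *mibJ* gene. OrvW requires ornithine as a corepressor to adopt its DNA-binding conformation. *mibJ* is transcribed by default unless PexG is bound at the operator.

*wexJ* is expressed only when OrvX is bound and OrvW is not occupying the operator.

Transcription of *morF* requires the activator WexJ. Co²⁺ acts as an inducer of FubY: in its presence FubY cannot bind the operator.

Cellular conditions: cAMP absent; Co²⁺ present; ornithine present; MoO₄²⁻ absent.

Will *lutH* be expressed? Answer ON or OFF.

ON

MoO₄²⁻ is absent, so PexL is active.
cAMP is absent, so OrvX is active.
Ornithine is present, so OrvW is active.
With repressor OrvW bound, *wexJ* is not transcribed.
So WexJ is not produced.
Required activator WexJ is absent, so *morF* is not transcribed.
So MorF is not produced.
Co²⁺ is present, so FubY is inactive.
With no repressor bound, *pexG* is transcribed.
So PexG is produced and active.
With repressor PexG bound, *mibJ* is not transcribed.
So MibJ is not produced.
No repressor is bound and PexL is active, so *lutH* is transcribed.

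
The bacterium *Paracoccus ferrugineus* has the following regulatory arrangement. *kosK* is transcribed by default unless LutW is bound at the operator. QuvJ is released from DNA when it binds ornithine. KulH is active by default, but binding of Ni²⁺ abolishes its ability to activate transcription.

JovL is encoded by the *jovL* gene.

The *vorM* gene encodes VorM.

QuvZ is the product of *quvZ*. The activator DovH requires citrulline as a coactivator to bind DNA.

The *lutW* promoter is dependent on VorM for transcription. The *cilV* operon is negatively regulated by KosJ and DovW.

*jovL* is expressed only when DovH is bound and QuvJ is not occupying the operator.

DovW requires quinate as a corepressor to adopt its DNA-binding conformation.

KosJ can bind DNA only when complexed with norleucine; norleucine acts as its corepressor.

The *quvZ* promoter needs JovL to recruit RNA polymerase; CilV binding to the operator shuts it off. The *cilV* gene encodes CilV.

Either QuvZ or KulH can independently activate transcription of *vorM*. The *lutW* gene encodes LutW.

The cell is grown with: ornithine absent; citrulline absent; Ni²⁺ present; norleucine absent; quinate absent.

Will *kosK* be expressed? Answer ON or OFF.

ON

Norleucine is absent, so KosJ is inactive.
Quinate is absent, so DovW is inactive.
With no repressor bound, *cilV* is transcribed.
So CilV is produced and active.
Citrulline is absent, so DovH is inactive.
Ornithine is absent, so QuvJ is active.
With repressor QuvJ bound, *jovL* is not transcribed.
So JovL is not produced.
With repressor CilV bound, *quvZ* is not transcribed.
So QuvZ is not produced.
Ni²⁺ is present, so KulH is inactive.
No activator is available at the *vorM* promoter, so *vorM* is not transcribed.
So VorM is not produced.
Required activator VorM is absent, so *lutW* is not transcribed.
So LutW is not produced.
With no repressor bound, *kosK* is transcribed.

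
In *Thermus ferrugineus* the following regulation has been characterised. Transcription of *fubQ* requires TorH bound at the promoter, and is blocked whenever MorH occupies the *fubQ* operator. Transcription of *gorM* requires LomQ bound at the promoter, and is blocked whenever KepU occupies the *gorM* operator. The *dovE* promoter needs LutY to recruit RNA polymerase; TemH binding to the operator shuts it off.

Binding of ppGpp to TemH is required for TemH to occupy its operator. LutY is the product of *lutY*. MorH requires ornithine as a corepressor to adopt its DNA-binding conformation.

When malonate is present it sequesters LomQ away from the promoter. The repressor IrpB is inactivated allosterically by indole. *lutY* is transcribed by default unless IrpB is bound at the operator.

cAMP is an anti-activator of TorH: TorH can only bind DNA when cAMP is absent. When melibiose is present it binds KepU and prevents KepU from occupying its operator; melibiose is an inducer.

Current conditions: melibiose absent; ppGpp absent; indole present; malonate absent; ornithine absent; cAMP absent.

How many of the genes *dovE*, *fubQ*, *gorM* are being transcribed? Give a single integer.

2

ppGpp is absent, so TemH is inactive.
Indole is present, so IrpB is inactive.
With no repressor bound, *lutY* is transcribed.
So LutY is produced and active.
No repressor is bound and LutY is active, so *dovE* is transcribed.
→ *dovE* is ON.
cAMP is absent, so TorH is active.
Ornithine is absent, so MorH is inactive.
No repressor is bound and TorH is active, so *fubQ* is transcribed.
→ *fubQ* is ON.
Melibiose is absent, so KepU is active.
Malonate is absent, so LomQ is active.
With repressor KepU bound, *gorM* is not transcribed.
→ *gorM* is OFF.
2 of the 3 genes are transcribed.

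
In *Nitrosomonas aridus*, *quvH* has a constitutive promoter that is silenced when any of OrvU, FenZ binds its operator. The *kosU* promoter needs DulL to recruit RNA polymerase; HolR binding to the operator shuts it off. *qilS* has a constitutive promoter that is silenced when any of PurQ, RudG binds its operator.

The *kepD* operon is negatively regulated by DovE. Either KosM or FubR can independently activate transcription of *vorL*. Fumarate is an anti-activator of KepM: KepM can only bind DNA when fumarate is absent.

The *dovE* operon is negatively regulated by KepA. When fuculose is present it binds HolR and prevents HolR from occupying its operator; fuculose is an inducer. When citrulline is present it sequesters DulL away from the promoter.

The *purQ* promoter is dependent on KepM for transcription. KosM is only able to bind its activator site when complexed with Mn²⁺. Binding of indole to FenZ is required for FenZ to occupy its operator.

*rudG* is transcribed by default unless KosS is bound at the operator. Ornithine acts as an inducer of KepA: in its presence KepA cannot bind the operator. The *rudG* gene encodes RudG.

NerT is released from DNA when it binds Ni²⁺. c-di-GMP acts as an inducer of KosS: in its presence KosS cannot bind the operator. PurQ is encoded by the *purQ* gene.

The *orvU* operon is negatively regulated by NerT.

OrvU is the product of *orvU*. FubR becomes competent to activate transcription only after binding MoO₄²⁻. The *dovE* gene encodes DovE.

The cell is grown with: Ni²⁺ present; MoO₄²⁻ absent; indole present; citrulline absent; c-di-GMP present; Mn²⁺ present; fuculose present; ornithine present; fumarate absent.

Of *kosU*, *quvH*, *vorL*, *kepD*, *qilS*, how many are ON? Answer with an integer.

2

Citrulline is absent, so DulL is active.
Fuculose is present, so HolR is inactive.
No repressor is bound and DulL is active, so *kosU* is transcribed.
→ *kosU* is ON.
Ni²⁺ is present, so NerT is inactive.
With no repressor bound, *orvU* is transcribed.
So OrvU is produced and active.
Indole is present, so FenZ is active.
With repressor OrvU bound, *quvH* is not transcribed.
→ *quvH* is OFF.
Mn²⁺ is present, so KosM is active.
MoO₄²⁻ is absent, so FubR is inactive.
Activator KosM is present, so *vorL* is transcribed.
→ *vorL* is ON.
Ornithine is present, so KepA is inactive.
With no repressor bound, *dovE* is transcribed.
So DovE is produced and active.
With repressor DovE bound, *kepD* is not transcribed.
→ *kepD* is OFF.
Fumarate is absent, so KepM is active.
No repressor is bound and KepM is active, so *purQ* is transcribed.
So PurQ is produced and active.
c-di-GMP is present, so KosS is inactive.
With no repressor bound, *rudG* is transcribed.
So RudG is produced and active.
With repressor PurQ bound, *qilS* is not transcribed.
→ *qilS* is OFF.
2 of the 5 genes are transcribed.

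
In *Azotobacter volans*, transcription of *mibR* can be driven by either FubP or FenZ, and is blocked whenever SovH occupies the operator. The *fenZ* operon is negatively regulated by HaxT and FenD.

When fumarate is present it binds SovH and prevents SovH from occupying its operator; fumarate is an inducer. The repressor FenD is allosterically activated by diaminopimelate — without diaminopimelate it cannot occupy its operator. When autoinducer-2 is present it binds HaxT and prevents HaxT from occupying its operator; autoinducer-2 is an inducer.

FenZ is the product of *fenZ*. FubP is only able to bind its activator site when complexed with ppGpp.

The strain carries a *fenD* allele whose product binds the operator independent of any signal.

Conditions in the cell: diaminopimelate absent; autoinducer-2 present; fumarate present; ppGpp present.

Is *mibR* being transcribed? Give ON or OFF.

ON

Fumarate is present, so SovH is inactive.
ppGpp is present, so FubP is active.
Autoinducer-2 is present, so HaxT is inactive.
FenD is constitutively active in this strain.
With repressor FenD bound, *fenZ* is not transcribed.
So FenZ is not produced.
Activator FubP is present, so *mibR* is transcribed.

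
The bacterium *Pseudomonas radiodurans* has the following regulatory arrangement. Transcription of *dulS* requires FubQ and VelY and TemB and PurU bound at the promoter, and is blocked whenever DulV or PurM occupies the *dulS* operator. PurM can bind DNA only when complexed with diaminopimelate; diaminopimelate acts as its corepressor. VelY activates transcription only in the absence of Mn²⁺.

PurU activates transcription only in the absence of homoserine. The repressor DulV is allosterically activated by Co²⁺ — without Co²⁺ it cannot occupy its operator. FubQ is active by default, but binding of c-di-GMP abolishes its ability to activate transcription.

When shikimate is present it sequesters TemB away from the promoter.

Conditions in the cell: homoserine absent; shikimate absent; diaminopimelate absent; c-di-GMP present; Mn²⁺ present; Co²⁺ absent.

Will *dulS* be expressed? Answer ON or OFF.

OFF

c-di-GMP is present, so FubQ is inactive.
Mn²⁺ is present, so VelY is inactive.
Shikimate is absent, so TemB is active.
Homoserine is absent, so PurU is active.
Co²⁺ is absent, so DulV is inactive.
Diaminopimelate is absent, so PurM is inactive.
Required activator FubQ is absent, so *dulS* is not transcribed.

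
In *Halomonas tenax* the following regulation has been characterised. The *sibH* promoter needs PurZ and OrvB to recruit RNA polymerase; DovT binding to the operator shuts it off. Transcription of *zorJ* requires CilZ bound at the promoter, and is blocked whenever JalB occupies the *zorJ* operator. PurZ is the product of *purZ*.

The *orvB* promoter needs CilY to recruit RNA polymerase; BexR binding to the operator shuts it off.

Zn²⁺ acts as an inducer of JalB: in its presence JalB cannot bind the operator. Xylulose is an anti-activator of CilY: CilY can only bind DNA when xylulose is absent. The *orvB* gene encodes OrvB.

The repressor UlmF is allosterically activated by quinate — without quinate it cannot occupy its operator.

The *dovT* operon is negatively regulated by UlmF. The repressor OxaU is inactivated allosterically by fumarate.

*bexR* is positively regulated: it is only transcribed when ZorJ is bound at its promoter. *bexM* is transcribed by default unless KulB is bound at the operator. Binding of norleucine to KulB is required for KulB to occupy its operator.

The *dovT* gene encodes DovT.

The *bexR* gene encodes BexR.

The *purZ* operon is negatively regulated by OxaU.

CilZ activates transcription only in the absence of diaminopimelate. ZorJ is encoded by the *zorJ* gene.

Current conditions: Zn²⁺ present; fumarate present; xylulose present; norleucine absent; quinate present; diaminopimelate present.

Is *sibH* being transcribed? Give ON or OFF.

OFF

Fumarate is present, so OxaU is inactive.
With no repressor bound, *purZ* is transcribed.
So PurZ is produced and active.
Quinate is present, so UlmF is active.
With repressor UlmF bound, *dovT* is not transcribed.
So DovT is not produced.
Zn²⁺ is present, so JalB is inactive.
Diaminopimelate is present, so CilZ is inactive.
Required activator CilZ is absent, so *zorJ* is not transcribed.
So ZorJ is not produced.
Required activator ZorJ is absent, so *bexR* is not transcribed.
So BexR is not produced.
Xylulose is present, so CilY is inactive.
Required activator CilY is absent, so *orvB* is not transcribed.
So OrvB is not produced.
Required activator OrvB is absent, so *sibH* is not transcribed.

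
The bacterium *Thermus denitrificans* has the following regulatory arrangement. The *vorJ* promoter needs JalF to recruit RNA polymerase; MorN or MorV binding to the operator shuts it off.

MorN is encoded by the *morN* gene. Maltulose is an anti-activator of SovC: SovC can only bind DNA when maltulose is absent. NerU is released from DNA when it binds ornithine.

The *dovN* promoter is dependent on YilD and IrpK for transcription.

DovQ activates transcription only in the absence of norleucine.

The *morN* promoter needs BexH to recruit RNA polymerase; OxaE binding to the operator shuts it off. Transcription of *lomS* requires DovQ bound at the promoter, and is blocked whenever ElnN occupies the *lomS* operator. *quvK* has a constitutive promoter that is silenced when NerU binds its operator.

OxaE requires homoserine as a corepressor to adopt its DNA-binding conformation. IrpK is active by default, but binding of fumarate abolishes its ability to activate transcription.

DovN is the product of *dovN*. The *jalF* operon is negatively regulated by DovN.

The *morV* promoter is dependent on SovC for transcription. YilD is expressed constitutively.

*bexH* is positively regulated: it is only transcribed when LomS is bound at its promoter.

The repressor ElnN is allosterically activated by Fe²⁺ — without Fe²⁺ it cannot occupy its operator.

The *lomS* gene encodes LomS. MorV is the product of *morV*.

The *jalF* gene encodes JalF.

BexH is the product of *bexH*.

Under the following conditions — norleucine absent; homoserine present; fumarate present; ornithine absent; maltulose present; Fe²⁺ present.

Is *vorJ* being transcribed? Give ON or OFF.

YilD is produced constitutively and is active.
Fumarate is present, so IrpK is inactive.
Required activator IrpK is absent, so *dovN* is not transcribed.
So DovN is not produced.
With no repressor bound, *jalF* is transcribed.
So JalF is produced and active.
Homoserine is present, so OxaE is active.
Norleucine is absent, so DovQ is active.
Fe²⁺ is present, so ElnN is active.
With repressor ElnN bound, *lomS* is not transcribed.
So LomS is not produced.
Required activator LomS is absent, so *bexH* is not transcribed.
So BexH is not produced.
With repressor OxaE bound, *morN* is not transcribed.
So MorN is not produced.
Maltulose is present, so SovC is inactive.
Required activator SovC is absent, so *morV* is not transcribed.
So MorV is not produced.
No repressor is bound and JalF is active, so *vorJ* is transcribed.

ON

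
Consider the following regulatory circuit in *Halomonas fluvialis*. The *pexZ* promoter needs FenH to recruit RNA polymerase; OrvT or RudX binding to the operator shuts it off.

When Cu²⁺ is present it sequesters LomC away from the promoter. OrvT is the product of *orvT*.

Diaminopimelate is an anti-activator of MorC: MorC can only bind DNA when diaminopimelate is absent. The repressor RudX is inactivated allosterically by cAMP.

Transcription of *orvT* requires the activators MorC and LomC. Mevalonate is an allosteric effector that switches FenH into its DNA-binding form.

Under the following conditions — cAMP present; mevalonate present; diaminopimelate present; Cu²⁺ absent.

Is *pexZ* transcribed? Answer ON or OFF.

Diaminopimelate is present, so MorC is inactive.
Cu²⁺ is absent, so LomC is active.
Required activator MorC is absent, so *orvT* is not transcribed.
So OrvT is not produced.
Mevalonate is present, so FenH is active.
cAMP is present, so RudX is inactive.
No repressor is bound and FenH is active, so *pexZ* is transcribed.

ON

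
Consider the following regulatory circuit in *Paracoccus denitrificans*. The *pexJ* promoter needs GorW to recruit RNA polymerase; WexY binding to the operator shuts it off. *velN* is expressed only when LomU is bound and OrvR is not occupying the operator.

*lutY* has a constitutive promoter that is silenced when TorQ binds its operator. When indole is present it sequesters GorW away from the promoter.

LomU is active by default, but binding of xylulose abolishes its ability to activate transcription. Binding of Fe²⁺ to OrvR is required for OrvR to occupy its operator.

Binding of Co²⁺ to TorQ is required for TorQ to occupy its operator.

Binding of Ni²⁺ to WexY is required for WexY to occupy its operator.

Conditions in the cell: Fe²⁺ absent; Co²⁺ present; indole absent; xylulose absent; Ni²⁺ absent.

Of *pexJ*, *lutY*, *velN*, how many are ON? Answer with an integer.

Indole is absent, so GorW is active.
Ni²⁺ is absent, so WexY is inactive.
No repressor is bound and GorW is active, so *pexJ* is transcribed.
→ *pexJ* is ON.
Co²⁺ is present, so TorQ is active.
With repressor TorQ bound, *lutY* is not transcribed.
→ *lutY* is OFF.
Fe²⁺ is absent, so OrvR is inactive.
Xylulose is absent, so LomU is active.
No repressor is bound and LomU is active, so *velN* is transcribed.
→ *velN* is ON.
2 of the 3 genes are transcribed.

2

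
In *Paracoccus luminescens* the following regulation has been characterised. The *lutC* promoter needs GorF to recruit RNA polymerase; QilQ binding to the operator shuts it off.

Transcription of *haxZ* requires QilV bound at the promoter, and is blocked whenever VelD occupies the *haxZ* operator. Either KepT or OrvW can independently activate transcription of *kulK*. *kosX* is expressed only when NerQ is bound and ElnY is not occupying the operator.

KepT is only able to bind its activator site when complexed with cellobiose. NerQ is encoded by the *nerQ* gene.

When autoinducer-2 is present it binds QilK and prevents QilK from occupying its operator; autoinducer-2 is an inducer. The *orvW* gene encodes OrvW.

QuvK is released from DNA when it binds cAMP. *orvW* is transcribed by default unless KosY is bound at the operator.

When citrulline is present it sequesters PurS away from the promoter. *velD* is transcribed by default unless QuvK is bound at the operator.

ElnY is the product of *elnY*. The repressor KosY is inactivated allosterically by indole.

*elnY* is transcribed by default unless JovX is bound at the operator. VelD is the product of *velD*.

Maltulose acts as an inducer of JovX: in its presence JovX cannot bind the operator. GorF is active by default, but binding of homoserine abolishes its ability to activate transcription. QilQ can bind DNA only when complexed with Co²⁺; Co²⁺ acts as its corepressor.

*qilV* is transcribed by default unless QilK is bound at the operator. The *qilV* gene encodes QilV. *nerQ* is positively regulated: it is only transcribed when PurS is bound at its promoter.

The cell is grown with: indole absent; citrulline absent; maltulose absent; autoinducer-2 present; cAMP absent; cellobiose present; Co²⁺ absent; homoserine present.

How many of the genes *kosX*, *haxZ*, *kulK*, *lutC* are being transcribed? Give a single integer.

Citrulline is absent, so PurS is active.
No repressor is bound and PurS is active, so *nerQ* is transcribed.
So NerQ is produced and active.
Maltulose is absent, so JovX is active.
With repressor JovX bound, *elnY* is not transcribed.
So ElnY is not produced.
No repressor is bound and NerQ is active, so *kosX* is transcribed.
→ *kosX* is ON.
Autoinducer-2 is present, so QilK is inactive.
With no repressor bound, *qilV* is transcribed.
So QilV is produced and active.
cAMP is absent, so QuvK is active.
With repressor QuvK bound, *velD* is not transcribed.
So VelD is not produced.
No repressor is bound and QilV is active, so *haxZ* is transcribed.
→ *haxZ* is ON.
Cellobiose is present, so KepT is active.
Indole is absent, so KosY is active.
With repressor KosY bound, *orvW* is not transcribed.
So OrvW is not produced.
Activator KepT is present, so *kulK* is transcribed.
→ *kulK* is ON.
Homoserine is present, so GorF is inactive.
Co²⁺ is absent, so QilQ is inactive.
Required activator GorF is absent, so *lutC* is not transcribed.
→ *lutC* is OFF.
3 of the 4 genes are transcribed.

3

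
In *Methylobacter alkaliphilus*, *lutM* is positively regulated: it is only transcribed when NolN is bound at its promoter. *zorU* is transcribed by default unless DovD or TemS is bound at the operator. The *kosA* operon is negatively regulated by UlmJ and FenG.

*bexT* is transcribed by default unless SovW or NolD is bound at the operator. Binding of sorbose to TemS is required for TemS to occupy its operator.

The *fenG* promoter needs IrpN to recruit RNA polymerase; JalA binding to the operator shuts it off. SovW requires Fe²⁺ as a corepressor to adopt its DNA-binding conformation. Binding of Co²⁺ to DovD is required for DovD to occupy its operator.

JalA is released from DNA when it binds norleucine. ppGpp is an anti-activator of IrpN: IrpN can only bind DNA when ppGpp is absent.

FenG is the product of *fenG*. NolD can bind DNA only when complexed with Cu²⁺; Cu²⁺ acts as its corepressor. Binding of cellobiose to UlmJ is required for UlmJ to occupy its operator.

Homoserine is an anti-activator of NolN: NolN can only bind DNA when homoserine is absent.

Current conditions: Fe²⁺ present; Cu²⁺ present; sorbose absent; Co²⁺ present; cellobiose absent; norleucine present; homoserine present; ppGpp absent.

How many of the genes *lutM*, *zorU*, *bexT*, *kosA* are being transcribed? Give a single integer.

Homoserine is present, so NolN is inactive.
Required activator NolN is absent, so *lutM* is not transcribed.
→ *lutM* is OFF.
Co²⁺ is present, so DovD is active.
Sorbose is absent, so TemS is inactive.
With repressor DovD bound, *zorU* is not transcribed.
→ *zorU* is OFF.
Fe²⁺ is present, so SovW is active.
Cu²⁺ is present, so NolD is active.
With repressor SovW bound, *bexT* is not transcribed.
→ *bexT* is OFF.
Cellobiose is absent, so UlmJ is inactive.
Norleucine is present, so JalA is inactive.
ppGpp is absent, so IrpN is active.
No repressor is bound and IrpN is active, so *fenG* is transcribed.
So FenG is produced and active.
With repressor FenG bound, *kosA* is not transcribed.
→ *kosA* is OFF.
0 of the 4 genes are transcribed.

0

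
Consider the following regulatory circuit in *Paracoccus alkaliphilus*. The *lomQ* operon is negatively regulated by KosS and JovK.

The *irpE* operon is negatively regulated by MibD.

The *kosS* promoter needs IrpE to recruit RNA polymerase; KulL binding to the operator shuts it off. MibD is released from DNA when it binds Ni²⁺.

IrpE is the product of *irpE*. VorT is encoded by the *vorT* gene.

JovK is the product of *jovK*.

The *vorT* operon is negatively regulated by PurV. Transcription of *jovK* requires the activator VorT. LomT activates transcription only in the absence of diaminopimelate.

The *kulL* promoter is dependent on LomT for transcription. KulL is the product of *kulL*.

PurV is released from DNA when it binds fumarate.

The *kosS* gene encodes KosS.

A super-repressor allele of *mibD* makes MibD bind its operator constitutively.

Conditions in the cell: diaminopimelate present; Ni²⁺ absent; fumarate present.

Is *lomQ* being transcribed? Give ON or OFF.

Diaminopimelate is present, so LomT is inactive.
Required activator LomT is absent, so *kulL* is not transcribed.
So KulL is not produced.
MibD is constitutively active in this strain.
With repressor MibD bound, *irpE* is not transcribed.
So IrpE is not produced.
Required activator IrpE is absent, so *kosS* is not transcribed.
So KosS is not produced.
Fumarate is present, so PurV is inactive.
With no repressor bound, *vorT* is transcribed.
So VorT is produced and active.
No repressor is bound and VorT is active, so *jovK* is transcribed.
So JovK is produced and active.
With repressor JovK bound, *lomQ* is not transcribed.

OFF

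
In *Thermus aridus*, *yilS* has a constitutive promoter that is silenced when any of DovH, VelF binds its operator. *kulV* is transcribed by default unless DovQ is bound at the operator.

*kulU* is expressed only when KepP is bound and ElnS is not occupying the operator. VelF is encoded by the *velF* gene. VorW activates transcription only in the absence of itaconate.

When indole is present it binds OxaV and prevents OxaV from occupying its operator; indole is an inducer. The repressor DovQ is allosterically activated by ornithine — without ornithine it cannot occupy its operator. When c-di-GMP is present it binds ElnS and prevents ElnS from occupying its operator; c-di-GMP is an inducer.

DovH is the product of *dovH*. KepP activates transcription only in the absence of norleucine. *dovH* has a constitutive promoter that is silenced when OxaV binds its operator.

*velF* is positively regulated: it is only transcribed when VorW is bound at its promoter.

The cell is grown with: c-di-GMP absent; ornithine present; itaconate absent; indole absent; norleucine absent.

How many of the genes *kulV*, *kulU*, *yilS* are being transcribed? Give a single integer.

Ornithine is present, so DovQ is active.
With repressor DovQ bound, *kulV* is not transcribed.
→ *kulV* is OFF.
c-di-GMP is absent, so ElnS is active.
Norleucine is absent, so KepP is active.
With repressor ElnS bound, *kulU* is not transcribed.
→ *kulU* is OFF.
Indole is absent, so OxaV is active.
With repressor OxaV bound, *dovH* is not transcribed.
So DovH is not produced.
Itaconate is absent, so VorW is active.
No repressor is bound and VorW is active, so *velF* is transcribed.
So VelF is produced and active.
With repressor VelF bound, *yilS* is not transcribed.
→ *yilS* is OFF.
0 of the 3 genes are transcribed.

0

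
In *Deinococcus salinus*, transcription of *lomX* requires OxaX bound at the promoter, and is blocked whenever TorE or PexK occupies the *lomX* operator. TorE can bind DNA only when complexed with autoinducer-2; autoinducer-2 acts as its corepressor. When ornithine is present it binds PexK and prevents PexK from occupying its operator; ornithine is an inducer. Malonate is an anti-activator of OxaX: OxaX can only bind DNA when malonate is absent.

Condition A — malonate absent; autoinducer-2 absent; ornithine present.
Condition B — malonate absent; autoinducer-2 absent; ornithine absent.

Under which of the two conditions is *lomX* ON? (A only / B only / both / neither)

A only

Condition A:
Malonate is absent, so OxaX is active.
Autoinducer-2 is absent, so TorE is inactive.
Ornithine is present, so PexK is inactive.
No repressor is bound and OxaX is active, so *lomX* is transcribed.
→ *lomX* is ON in A.
Condition B:
Malonate is absent, so OxaX is active.
Autoinducer-2 is absent, so TorE is inactive.
Ornithine is absent, so PexK is active.
With repressor PexK bound, *lomX* is not transcribed.
→ *lomX* is OFF in B.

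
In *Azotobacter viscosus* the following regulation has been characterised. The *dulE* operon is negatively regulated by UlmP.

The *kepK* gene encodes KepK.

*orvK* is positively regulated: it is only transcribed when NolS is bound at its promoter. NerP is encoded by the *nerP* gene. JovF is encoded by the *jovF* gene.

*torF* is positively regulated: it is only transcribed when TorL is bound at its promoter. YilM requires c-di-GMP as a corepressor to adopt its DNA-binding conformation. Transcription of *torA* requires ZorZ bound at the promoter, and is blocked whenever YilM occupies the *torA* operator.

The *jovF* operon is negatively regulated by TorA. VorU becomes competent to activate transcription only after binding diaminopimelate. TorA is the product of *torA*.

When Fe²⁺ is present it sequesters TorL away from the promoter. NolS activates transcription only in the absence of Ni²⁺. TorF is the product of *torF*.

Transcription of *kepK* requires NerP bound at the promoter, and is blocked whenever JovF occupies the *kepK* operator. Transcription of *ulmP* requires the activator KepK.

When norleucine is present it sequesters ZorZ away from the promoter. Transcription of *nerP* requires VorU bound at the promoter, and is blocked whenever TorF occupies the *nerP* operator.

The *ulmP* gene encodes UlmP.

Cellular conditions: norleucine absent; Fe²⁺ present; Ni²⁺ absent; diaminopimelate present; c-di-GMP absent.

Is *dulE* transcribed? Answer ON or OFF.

Norleucine is absent, so ZorZ is active.
c-di-GMP is absent, so YilM is inactive.
No repressor is bound and ZorZ is active, so *torA* is transcribed.
So TorA is produced and active.
With repressor TorA bound, *jovF* is not transcribed.
So JovF is not produced.
Fe²⁺ is present, so TorL is inactive.
Required activator TorL is absent, so *torF* is not transcribed.
So TorF is not produced.
Diaminopimelate is present, so VorU is active.
No repressor is bound and VorU is active, so *nerP* is transcribed.
So NerP is produced and active.
No repressor is bound and NerP is active, so *kepK* is transcribed.
So KepK is produced and active.
No repressor is bound and KepK is active, so *ulmP* is transcribed.
So UlmP is produced and active.
With repressor UlmP bound, *dulE* is not transcribed.

OFF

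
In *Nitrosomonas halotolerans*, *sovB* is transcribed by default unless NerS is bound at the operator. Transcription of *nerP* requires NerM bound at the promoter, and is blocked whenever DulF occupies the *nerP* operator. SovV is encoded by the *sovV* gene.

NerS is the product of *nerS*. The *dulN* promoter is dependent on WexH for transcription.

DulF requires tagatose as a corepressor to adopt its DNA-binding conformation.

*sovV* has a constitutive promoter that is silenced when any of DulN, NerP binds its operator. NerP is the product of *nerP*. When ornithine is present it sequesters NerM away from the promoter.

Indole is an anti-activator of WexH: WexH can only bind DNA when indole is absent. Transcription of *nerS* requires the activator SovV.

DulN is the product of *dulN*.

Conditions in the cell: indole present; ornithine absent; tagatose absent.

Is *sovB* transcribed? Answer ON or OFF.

ON

Indole is present, so WexH is inactive.
Required activator WexH is absent, so *dulN* is not transcribed.
So DulN is not produced.
Ornithine is absent, so NerM is active.
Tagatose is absent, so DulF is inactive.
No repressor is bound and NerM is active, so *nerP* is transcribed.
So NerP is produced and active.
With repressor NerP bound, *sovV* is not transcribed.
So SovV is not produced.
Required activator SovV is absent, so *nerS* is not transcribed.
So NerS is not produced.
With no repressor bound, *sovB* is transcribed.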